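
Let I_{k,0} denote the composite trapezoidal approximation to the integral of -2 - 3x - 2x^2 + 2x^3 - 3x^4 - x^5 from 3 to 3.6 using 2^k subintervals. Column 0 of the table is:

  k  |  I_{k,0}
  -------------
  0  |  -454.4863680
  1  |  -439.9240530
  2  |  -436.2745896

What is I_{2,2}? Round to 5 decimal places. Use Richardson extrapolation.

-435.05731

I_{1,1} = -439.9240530 + (-439.9240530 − (-454.4863680))/3 = -435.0699480
I_{2,1} = (4·(-436.2745896) − (-439.9240530)) / 3 = -435.0581018
I_{2,2} = -435.0581018 + (-435.0581018 − (-435.0699480))/15 = -435.0573121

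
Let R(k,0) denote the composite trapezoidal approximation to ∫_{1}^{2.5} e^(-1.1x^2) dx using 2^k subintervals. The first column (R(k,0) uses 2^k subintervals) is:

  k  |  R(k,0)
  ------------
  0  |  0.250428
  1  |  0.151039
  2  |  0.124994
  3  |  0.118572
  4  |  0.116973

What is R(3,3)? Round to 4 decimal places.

0.1164

R(1,1) = 0.151039 + (0.151039 − 0.250428)/3 = 0.117909
R(2,1) = 0.124994 + (0.124994 − 0.151039)/3 = 0.116312
R(3,1) = (4·0.118572 − 0.124994) / 3 = 0.116431
R(2,2) = 0.116312 + (0.116312 − 0.117909)/15 = 0.116206
R(3,2) = (16·0.116431 − 0.116312) / 15 = 0.116439
R(3,3) = 0.116439 + (0.116439 − 0.116206)/63 = 0.116443
(Column j=1 coincides with Simpson's rule on the same nodes.)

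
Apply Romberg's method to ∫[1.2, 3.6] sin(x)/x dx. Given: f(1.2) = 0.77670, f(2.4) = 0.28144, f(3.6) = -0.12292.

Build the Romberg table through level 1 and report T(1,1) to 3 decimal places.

0.712

T(0,0) (trapezoid, 1 panel, h=2.4000): 0.78454
T(1,0) (trapezoid, 2 panels, h=1.2000): 0.73000
T(1,1) = 0.73000 + (0.73000 − 0.78454)/3 = 0.71182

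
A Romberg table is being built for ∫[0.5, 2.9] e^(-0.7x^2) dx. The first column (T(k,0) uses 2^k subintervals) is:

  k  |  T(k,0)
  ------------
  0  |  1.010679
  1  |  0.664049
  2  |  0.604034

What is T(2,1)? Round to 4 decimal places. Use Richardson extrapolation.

Richardson extrapolation on the trapezoidal column (denominator 4−1=3):
T(2,1) = 0.604034 + (0.604034 − 0.664049)/3 = 0.584029
(Column j=1 coincides with Simpson's rule on the same nodes.)

0.5840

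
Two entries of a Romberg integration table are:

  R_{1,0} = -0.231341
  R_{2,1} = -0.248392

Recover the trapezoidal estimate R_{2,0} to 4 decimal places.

From R_{2,1} = (4·R_{2,0} − R_{1,0})/3, solve for R_{2,0}:
4·R_{2,0} = 3·(-0.248392) + (-0.231341) = -0.976517
R_{2,0} = -0.244129

-0.2441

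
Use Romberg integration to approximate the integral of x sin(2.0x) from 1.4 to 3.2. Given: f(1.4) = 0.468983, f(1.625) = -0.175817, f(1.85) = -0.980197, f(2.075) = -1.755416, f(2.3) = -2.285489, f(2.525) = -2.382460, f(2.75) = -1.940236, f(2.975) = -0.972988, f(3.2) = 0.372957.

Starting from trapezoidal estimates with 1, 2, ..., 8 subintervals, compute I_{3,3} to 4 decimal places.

-2.3033

I_{0,0} (trapezoid, 1 panel, h=1.8000): 0.757746
I_{1,0} (trapezoid, 2 panels, h=0.9000): -1.678067
I_{2,0} (trapezoid, 4 panels, h=0.4500): -2.153228
I_{3,0} (trapezoid, 8 panels, h=0.2250): -2.266117
I_{1,1} = -1.678067 + (-1.678067 − 0.757746)/3 = -2.490005
I_{2,1} = -2.153228 + (-2.153228 − (-1.678067))/3 = -2.311615
I_{3,1} = -2.266117 + (-2.266117 − (-2.153228))/3 = -2.303747
I_{2,2} = -2.311615 + (-2.311615 − (-2.490005))/15 = -2.299722
I_{3,2} = -2.303747 + (-2.303747 − (-2.311615))/15 = -2.303222
I_{3,3} = -2.303222 + (-2.303222 − (-2.299722))/63 = -2.303278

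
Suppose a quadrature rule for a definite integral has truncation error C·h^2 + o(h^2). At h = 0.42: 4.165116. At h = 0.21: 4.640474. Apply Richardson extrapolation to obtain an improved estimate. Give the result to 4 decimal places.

The leading error scales as h^2; refining by a factor of 2 reduces it by 2^2 = 4.
Extrapolated value = (4·A(h/2) − A(h)) / (4 − 1)
= (4·4.640474 − 4.165116) / 3
= 14.396780 / 3 = 4.798927

4.7989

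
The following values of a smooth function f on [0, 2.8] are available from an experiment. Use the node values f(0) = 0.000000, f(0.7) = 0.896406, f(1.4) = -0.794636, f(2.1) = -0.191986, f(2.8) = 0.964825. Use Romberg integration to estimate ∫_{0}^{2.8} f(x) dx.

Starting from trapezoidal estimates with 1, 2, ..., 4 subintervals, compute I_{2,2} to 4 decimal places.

0.6147

I_{0,0} (trapezoid, 1 panel, h=2.8000): 1.350755
I_{1,0} (trapezoid, 2 panels, h=1.4000): -0.437113
I_{2,0} (trapezoid, 4 panels, h=0.7000): 0.274538
I_{1,1} = -0.437113 + (-0.437113 − 1.350755)/3 = -1.033069
I_{2,1} = 0.274538 + (0.274538 − (-0.437113))/3 = 0.511755
I_{2,2} = 0.511755 + (0.511755 − (-1.033069))/15 = 0.614743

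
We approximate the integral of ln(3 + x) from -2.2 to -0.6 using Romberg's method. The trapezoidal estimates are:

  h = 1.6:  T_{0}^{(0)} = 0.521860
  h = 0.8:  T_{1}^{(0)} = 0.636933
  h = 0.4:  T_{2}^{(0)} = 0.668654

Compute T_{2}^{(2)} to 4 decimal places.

0.6795

Richardson extrapolation on the trapezoidal column (denominator 4−1=3):
T_{1}^{(1)} = (4·0.636933 − 0.521860) / 3 = 0.675291
T_{2}^{(1)} = 0.668654 + (0.668654 − 0.636933)/3 = 0.679228
T_{2}^{(2)} = 0.679228 + (0.679228 − 0.675291)/15 = 0.679490
(Column j=1 coincides with Simpson's rule on the same nodes.)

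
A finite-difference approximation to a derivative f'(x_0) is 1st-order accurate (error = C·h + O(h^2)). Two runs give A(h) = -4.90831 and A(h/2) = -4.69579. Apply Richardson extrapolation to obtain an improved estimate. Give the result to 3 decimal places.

-4.483

The leading error scales as h; refining by a factor of 2 reduces it by 2^1 = 2.
Extrapolated value = (2·A(h/2) − A(h)) / (2 − 1)
= (2·(-4.69579) − (-4.90831)) / 1
= -4.48327 / 1 = -4.48327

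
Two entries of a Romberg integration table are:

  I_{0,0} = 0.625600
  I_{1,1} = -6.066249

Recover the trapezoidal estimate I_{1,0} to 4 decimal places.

From I_{1,1} = (4·I_{1,0} − I_{0,0})/3, solve for I_{1,0}:
4·I_{1,0} = 3·(-6.066249) + 0.625600 = -17.573147
I_{1,0} = -4.393287

-4.3933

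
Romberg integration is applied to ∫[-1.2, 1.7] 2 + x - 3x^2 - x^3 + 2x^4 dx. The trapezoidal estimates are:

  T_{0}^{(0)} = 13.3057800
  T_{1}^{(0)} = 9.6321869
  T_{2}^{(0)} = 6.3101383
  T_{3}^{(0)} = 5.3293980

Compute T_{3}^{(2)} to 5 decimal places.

T_{2}^{(1)} = (4·6.3101383 − 9.6321869) / 3 = 5.2027888
T_{3}^{(1)} = (4·5.3293980 − 6.3101383) / 3 = 5.0024846
T_{3}^{(2)} = 5.0024846 + (5.0024846 − 5.2027888)/15 = 4.9891310

4.98913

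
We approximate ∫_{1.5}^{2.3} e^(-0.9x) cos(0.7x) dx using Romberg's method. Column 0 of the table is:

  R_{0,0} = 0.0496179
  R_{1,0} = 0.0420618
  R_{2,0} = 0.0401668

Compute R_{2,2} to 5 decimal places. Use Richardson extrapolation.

0.03953

Richardson extrapolation on the trapezoidal column (denominator 4−1=3):
R_{1,1} = (4·0.0420618 − 0.0496179) / 3 = 0.0395431
R_{2,1} = (4·0.0401668 − 0.0420618) / 3 = 0.0395351
R_{2,2} = 0.0395351 + (0.0395351 − 0.0395431)/15 = 0.0395346
(Column j=1 coincides with Simpson's rule on the same nodes.)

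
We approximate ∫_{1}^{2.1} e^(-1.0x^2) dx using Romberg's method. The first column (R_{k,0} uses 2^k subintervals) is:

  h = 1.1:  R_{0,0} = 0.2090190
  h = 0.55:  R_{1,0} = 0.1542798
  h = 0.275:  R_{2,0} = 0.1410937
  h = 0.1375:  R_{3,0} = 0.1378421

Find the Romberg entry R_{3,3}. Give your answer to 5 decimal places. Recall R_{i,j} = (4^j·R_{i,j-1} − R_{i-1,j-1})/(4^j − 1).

R_{1,1} = (4·0.1542798 − 0.2090190) / 3 = 0.1360334
R_{2,1} = (4·0.1410937 − 0.1542798) / 3 = 0.1366983
R_{3,1} = (4·0.1378421 − 0.1410937) / 3 = 0.1367582
R_{2,2} = 0.1366983 + (0.1366983 − 0.1360334)/15 = 0.1367426
R_{3,2} = (16·0.1367582 − 0.1366983) / 15 = 0.1367622
R_{3,3} = 0.1367622 + (0.1367622 − 0.1367426)/63 = 0.1367625
(Column j=1 coincides with Simpson's rule on the same nodes.)

0.13676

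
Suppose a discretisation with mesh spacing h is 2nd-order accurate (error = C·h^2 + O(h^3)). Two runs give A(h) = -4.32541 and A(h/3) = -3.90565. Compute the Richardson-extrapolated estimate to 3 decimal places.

-3.853

The leading error scales as h^2; refining by a factor of 3 reduces it by 3^2 = 9.
Extrapolated value = (9·A(h/3) − A(h)) / (9 − 1)
= (9·(-3.90565) − (-4.32541)) / 8
= -30.82544 / 8 = -3.85318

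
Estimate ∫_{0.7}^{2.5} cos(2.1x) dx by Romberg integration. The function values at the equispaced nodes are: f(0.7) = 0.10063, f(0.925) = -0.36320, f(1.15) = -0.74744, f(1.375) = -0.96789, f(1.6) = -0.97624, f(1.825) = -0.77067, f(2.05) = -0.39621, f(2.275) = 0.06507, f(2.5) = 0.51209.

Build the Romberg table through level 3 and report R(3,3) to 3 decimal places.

-0.883

R(0,0) (trapezoid, 1 panel, h=1.8000): 0.55145
R(1,0) (trapezoid, 2 panels, h=0.9000): -0.60289
R(2,0) (trapezoid, 4 panels, h=0.4500): -0.81609
R(3,0) (trapezoid, 8 panels, h=0.2250): -0.86630
R(1,1) = -0.60289 + (-0.60289 − 0.55145)/3 = -0.98767
R(2,1) = -0.81609 + (-0.81609 − (-0.60289))/3 = -0.88716
R(3,1) = -0.86630 + (-0.86630 − (-0.81609))/3 = -0.88304
R(2,2) = -0.88716 + (-0.88716 − (-0.98767))/15 = -0.88046
R(3,2) = -0.88304 + (-0.88304 − (-0.88716))/15 = -0.88277
R(3,3) = -0.88277 + (-0.88277 − (-0.88046))/63 = -0.88281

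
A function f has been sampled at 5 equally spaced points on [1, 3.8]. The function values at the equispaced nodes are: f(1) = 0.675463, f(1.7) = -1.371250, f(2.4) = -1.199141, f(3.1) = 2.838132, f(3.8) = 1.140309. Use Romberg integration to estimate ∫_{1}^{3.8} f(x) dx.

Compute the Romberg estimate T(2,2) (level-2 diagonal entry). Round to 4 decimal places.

T(0,0) (trapezoid, 1 panel, h=2.8000): 2.542081
T(1,0) (trapezoid, 2 panels, h=1.4000): -0.407757
T(2,0) (trapezoid, 4 panels, h=0.7000): 0.822939
T(1,1) = -0.407757 + (-0.407757 − 2.542081)/3 = -1.391036
T(2,1) = 0.822939 + (0.822939 − (-0.407757))/3 = 1.233171
T(2,2) = 1.233171 + (1.233171 − (-1.391036))/15 = 1.408118

1.4081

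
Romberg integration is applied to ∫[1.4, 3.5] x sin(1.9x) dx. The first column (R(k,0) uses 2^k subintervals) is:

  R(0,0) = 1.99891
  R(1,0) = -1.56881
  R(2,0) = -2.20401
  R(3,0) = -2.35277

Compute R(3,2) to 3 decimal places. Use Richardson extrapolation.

Richardson extrapolation on the trapezoidal column (denominator 4−1=3):
R(2,1) = (4·(-2.20401) − (-1.56881)) / 3 = -2.41574
R(3,1) = -2.35277 + (-2.35277 − (-2.20401))/3 = -2.40236
R(3,2) = -2.40236 + (-2.40236 − (-2.41574))/15 = -2.40147

-2.401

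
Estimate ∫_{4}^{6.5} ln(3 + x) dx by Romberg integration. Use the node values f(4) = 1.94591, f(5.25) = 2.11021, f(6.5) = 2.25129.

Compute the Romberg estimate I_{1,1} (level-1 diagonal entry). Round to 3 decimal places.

I_{0,0} (trapezoid, 1 panel, h=2.5000): 5.24650
I_{1,0} (trapezoid, 2 panels, h=1.2500): 5.26101
I_{1,1} = 5.26101 + (5.26101 − 5.24650)/3 = 5.26585

5.266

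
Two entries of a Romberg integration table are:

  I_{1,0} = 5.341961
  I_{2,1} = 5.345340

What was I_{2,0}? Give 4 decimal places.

From I_{2,1} = (4·I_{2,0} − I_{1,0})/3, solve for I_{2,0}:
4·I_{2,0} = 3·5.345340 + 5.341961 = 21.377981
I_{2,0} = 5.344495

5.3445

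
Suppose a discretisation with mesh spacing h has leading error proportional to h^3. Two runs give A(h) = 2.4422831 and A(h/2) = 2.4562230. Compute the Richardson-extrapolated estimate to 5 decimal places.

The leading error scales as h^3; refining by a factor of 2 reduces it by 2^3 = 8.
Extrapolated value = (8·A(h/2) − A(h)) / (8 − 1)
= (8·2.4562230 − 2.4422831) / 7
= 17.2075009 / 7 = 2.4582144

2.45821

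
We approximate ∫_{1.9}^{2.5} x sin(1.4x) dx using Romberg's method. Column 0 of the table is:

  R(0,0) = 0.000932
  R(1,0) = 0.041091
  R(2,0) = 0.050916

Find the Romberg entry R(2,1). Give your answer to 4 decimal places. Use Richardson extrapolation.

0.0542

Richardson extrapolation on the trapezoidal column (denominator 4−1=3):
R(2,1) = 0.050916 + (0.050916 − 0.041091)/3 = 0.054191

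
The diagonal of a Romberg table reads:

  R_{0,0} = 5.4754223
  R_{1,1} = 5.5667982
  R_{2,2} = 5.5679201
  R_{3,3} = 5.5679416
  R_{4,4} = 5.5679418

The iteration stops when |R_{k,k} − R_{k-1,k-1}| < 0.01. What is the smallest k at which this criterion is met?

|R_{1,1} − R_{0,0}| = 0.0913759 ≥ 0.01
|R_{2,2} − R_{1,1}| = 0.0011219 < 0.01

k = 2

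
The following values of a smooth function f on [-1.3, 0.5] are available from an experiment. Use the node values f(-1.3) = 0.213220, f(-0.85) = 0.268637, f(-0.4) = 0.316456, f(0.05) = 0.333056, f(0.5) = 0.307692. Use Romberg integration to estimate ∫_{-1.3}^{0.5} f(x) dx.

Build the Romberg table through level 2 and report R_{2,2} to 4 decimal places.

0.5340

R_{0,0} (trapezoid, 1 panel, h=1.8000): 0.468821
R_{1,0} (trapezoid, 2 panels, h=0.9000): 0.519221
R_{2,0} (trapezoid, 4 panels, h=0.4500): 0.530372
R_{1,1} = 0.519221 + (0.519221 − 0.468821)/3 = 0.536021
R_{2,1} = 0.530372 + (0.530372 − 0.519221)/3 = 0.534089
R_{2,2} = 0.534089 + (0.534089 − 0.536021)/15 = 0.533960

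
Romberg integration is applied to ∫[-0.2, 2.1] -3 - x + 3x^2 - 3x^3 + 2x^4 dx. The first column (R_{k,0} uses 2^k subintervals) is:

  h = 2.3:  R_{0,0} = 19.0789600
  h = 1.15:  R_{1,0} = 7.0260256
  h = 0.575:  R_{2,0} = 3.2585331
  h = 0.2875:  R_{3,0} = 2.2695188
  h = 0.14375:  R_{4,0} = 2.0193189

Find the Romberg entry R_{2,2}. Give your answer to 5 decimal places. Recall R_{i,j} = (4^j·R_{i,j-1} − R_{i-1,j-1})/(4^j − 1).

1.93566

Richardson extrapolation on the trapezoidal column (denominator 4−1=3):
R_{1,1} = 7.0260256 + (7.0260256 − 19.0789600)/3 = 3.0083808
R_{2,1} = (4·3.2585331 − 7.0260256) / 3 = 2.0027023
R_{2,2} = (16·2.0027023 − 3.0083808) / 15 = 1.9356571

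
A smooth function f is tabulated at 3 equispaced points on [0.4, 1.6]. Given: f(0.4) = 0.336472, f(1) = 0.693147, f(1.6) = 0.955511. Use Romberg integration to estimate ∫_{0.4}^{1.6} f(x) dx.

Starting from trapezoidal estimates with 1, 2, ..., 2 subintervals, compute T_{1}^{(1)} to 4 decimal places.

T_{0}^{(0)} (trapezoid, 1 panel, h=1.2000): 0.775190
T_{1}^{(0)} (trapezoid, 2 panels, h=0.6000): 0.803483
T_{1}^{(1)} = 0.803483 + (0.803483 − 0.775190)/3 = 0.812914

0.8129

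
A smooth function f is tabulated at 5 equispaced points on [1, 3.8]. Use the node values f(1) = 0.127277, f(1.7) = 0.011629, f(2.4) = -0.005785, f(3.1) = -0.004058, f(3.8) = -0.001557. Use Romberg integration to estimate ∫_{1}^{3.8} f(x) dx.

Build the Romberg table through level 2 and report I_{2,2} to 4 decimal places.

0.0328

I_{0,0} (trapezoid, 1 panel, h=2.8000): 0.176008
I_{1,0} (trapezoid, 2 panels, h=1.4000): 0.079905
I_{2,0} (trapezoid, 4 panels, h=0.7000): 0.045252
I_{1,1} = 0.079905 + (0.079905 − 0.176008)/3 = 0.047871
I_{2,1} = 0.045252 + (0.045252 − 0.079905)/3 = 0.033701
I_{2,2} = 0.033701 + (0.033701 − 0.047871)/15 = 0.032756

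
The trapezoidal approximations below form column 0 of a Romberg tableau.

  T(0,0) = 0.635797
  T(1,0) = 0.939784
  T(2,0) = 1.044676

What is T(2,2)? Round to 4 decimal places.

1.0822

Richardson extrapolation on the trapezoidal column (denominator 4−1=3):
T(1,1) = (4·0.939784 − 0.635797) / 3 = 1.041113
T(2,1) = 1.044676 + (1.044676 − 0.939784)/3 = 1.079640
T(2,2) = 1.079640 + (1.079640 − 1.041113)/15 = 1.082208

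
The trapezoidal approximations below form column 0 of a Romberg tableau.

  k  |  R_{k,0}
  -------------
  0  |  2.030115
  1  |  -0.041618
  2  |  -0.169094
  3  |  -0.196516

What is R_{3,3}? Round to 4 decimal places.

Richardson extrapolation on the trapezoidal column (denominator 4−1=3):
R_{1,1} = (4·(-0.041618) − 2.030115) / 3 = -0.732196
R_{2,1} = -0.169094 + (-0.169094 − (-0.041618))/3 = -0.211586
R_{3,1} = -0.196516 + (-0.196516 − (-0.169094))/3 = -0.205657
R_{2,2} = -0.211586 + (-0.211586 − (-0.732196))/15 = -0.176879
R_{3,2} = (16·(-0.205657) − (-0.211586)) / 15 = -0.205262
R_{3,3} = (64·(-0.205262) − (-0.176879)) / 63 = -0.205713

-0.2057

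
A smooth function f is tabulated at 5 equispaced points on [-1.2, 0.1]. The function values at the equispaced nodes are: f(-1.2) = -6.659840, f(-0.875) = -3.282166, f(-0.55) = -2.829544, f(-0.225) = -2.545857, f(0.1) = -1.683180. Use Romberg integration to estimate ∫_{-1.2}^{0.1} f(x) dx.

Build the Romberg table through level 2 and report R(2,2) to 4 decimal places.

-4.0279

R(0,0) (trapezoid, 1 panel, h=1.3000): -5.422963
R(1,0) (trapezoid, 2 panels, h=0.6500): -4.550685
R(2,0) (trapezoid, 4 panels, h=0.3250): -4.169450
R(1,1) = -4.550685 + (-4.550685 − (-5.422963))/3 = -4.259926
R(2,1) = -4.169450 + (-4.169450 − (-4.550685))/3 = -4.042372
R(2,2) = -4.042372 + (-4.042372 − (-4.259926))/15 = -4.027868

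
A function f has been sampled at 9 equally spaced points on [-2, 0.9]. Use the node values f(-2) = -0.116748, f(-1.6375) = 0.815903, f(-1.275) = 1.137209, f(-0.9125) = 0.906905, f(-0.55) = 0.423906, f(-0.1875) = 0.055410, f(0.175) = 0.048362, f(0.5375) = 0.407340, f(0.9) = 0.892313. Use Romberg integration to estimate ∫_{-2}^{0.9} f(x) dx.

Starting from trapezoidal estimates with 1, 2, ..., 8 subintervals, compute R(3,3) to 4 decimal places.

1.5387

R(0,0) (trapezoid, 1 panel, h=2.9000): 1.124569
R(1,0) (trapezoid, 2 panels, h=1.4500): 1.176948
R(2,0) (trapezoid, 4 panels, h=0.7250): 1.448013
R(3,0) (trapezoid, 8 panels, h=0.3625): 1.516271
R(1,1) = 1.176948 + (1.176948 − 1.124569)/3 = 1.194408
R(2,1) = 1.448013 + (1.448013 − 1.176948)/3 = 1.538368
R(3,1) = 1.516271 + (1.516271 − 1.448013)/3 = 1.539024
R(2,2) = 1.538368 + (1.538368 − 1.194408)/15 = 1.561299
R(3,2) = 1.539024 + (1.539024 − 1.538368)/15 = 1.539068
R(3,3) = 1.539068 + (1.539068 − 1.561299)/63 = 1.538715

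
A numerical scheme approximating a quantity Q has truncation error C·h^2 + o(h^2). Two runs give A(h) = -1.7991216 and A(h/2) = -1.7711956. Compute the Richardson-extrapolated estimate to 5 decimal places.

The leading error scales as h^2; refining by a factor of 2 reduces it by 2^2 = 4.
Extrapolated value = (4·A(h/2) − A(h)) / (4 − 1)
= (4·(-1.7711956) − (-1.7991216)) / 3
= -5.2856608 / 3 = -1.7618869

-1.76189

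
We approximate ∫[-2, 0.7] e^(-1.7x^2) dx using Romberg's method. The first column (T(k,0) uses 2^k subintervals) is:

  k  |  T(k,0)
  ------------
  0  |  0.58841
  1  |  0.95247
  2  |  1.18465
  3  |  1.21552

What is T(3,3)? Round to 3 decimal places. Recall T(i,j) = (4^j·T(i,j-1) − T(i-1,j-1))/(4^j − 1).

1.223

Richardson extrapolation on the trapezoidal column (denominator 4−1=3):
T(1,1) = (4·0.95247 − 0.58841) / 3 = 1.07382
T(2,1) = 1.18465 + (1.18465 − 0.95247)/3 = 1.26204
T(3,1) = (4·1.21552 − 1.18465) / 3 = 1.22581
T(2,2) = (16·1.26204 − 1.07382) / 15 = 1.27459
T(3,2) = 1.22581 + (1.22581 − 1.26204)/15 = 1.22339
T(3,3) = 1.22339 + (1.22339 − 1.27459)/63 = 1.22258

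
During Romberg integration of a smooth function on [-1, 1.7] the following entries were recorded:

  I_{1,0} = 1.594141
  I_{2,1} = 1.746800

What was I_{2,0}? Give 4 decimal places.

1.7086

From I_{2,1} = (4·I_{2,0} − I_{1,0})/3, solve for I_{2,0}:
4·I_{2,0} = 3·1.746800 + 1.594141 = 6.834541
I_{2,0} = 1.708635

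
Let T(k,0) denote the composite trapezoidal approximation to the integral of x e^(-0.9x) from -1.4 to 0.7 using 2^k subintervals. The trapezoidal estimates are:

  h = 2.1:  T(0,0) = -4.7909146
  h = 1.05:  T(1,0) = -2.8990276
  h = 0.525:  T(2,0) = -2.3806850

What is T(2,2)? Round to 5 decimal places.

-2.20387

Richardson extrapolation on the trapezoidal column (denominator 4−1=3):
T(1,1) = -2.8990276 + (-2.8990276 − (-4.7909146))/3 = -2.2683986
T(2,1) = -2.3806850 + (-2.3806850 − (-2.8990276))/3 = -2.2079041
T(2,2) = (16·(-2.2079041) − (-2.2683986)) / 15 = -2.2038711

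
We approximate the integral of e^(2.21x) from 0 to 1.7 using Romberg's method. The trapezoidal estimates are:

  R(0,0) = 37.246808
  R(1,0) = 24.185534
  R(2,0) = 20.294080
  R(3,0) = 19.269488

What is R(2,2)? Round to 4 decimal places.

18.9413

R(1,1) = (4·24.185534 − 37.246808) / 3 = 19.831776
R(2,1) = 20.294080 + (20.294080 − 24.185534)/3 = 18.996929
R(2,2) = 18.996929 + (18.996929 − 19.831776)/15 = 18.941273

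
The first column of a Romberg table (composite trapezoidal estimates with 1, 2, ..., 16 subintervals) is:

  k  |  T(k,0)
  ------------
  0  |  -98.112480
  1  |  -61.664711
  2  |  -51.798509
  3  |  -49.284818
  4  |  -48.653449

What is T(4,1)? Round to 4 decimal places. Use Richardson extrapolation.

T(4,1) = (4·(-48.653449) − (-49.284818)) / 3 = -48.442993

-48.4430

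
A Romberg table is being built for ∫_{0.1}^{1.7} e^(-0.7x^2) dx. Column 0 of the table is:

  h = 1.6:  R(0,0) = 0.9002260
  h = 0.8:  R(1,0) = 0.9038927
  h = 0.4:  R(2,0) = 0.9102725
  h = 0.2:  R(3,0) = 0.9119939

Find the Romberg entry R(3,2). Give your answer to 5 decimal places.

0.91258

R(2,1) = (4·0.9102725 − 0.9038927) / 3 = 0.9123991
R(3,1) = 0.9119939 + (0.9119939 − 0.9102725)/3 = 0.9125677
R(3,2) = 0.9125677 + (0.9125677 − 0.9123991)/15 = 0.9125789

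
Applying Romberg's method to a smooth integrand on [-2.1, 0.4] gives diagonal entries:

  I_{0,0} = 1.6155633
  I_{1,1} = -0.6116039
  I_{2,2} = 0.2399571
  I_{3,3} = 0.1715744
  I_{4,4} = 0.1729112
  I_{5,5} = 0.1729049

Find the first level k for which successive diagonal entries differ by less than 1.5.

k = 2

|I_{1,1} − I_{0,0}| = 2.2271672 ≥ 1.5
|I_{2,2} − I_{1,1}| = 0.8515610 < 1.5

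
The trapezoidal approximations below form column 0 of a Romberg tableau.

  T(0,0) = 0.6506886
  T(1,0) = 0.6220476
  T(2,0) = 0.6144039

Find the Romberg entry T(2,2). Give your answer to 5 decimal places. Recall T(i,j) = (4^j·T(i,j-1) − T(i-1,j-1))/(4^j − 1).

0.61181

T(1,1) = (4·0.6220476 − 0.6506886) / 3 = 0.6125006
T(2,1) = (4·0.6144039 − 0.6220476) / 3 = 0.6118560
T(2,2) = 0.6118560 + (0.6118560 − 0.6125006)/15 = 0.6118130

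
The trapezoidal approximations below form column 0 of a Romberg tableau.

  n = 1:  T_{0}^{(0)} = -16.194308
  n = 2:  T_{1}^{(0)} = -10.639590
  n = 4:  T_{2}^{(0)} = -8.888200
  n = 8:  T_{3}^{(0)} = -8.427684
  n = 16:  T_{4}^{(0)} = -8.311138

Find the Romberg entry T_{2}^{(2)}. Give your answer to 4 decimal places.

-8.2722

T_{1}^{(1)} = (4·(-10.639590) − (-16.194308)) / 3 = -8.788017
T_{2}^{(1)} = -8.888200 + (-8.888200 − (-10.639590))/3 = -8.304403
T_{2}^{(2)} = -8.304403 + (-8.304403 − (-8.788017))/15 = -8.272162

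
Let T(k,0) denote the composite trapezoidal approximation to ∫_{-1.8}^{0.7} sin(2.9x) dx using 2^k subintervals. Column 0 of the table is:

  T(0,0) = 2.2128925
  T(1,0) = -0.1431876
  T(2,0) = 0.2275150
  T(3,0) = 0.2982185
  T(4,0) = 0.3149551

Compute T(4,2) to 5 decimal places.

0.32045

Richardson extrapolation on the trapezoidal column (denominator 4−1=3):
T(3,1) = (4·0.2982185 − 0.2275150) / 3 = 0.3217863
T(4,1) = (4·0.3149551 − 0.2982185) / 3 = 0.3205340
T(4,2) = 0.3205340 + (0.3205340 − 0.3217863)/15 = 0.3204505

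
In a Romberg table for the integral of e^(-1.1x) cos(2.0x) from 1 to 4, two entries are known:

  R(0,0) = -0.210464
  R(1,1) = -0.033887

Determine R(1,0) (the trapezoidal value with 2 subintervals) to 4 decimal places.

From R(1,1) = (4·R(1,0) − R(0,0))/3, solve for R(1,0):
4·R(1,0) = 3·(-0.033887) + (-0.210464) = -0.312125
R(1,0) = -0.078031

-0.0780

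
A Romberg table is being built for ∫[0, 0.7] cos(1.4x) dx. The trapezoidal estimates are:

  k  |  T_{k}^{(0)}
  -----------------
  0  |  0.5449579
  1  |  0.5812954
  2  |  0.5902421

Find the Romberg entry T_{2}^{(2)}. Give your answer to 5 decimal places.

0.59321

Richardson extrapolation on the trapezoidal column (denominator 4−1=3):
T_{1}^{(1)} = (4·0.5812954 − 0.5449579) / 3 = 0.5934079
T_{2}^{(1)} = (4·0.5902421 − 0.5812954) / 3 = 0.5932243
T_{2}^{(2)} = 0.5932243 + (0.5932243 − 0.5934079)/15 = 0.5932121
(Column j=1 coincides with Simpson's rule on the same nodes.)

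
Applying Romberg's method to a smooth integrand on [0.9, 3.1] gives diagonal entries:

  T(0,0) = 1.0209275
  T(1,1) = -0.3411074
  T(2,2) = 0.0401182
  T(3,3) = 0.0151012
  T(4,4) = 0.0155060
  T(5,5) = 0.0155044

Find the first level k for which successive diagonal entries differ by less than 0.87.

k = 2

|T(1,1) − T(0,0)| = 1.3620349 ≥ 0.87
|T(2,2) − T(1,1)| = 0.3812256 < 0.87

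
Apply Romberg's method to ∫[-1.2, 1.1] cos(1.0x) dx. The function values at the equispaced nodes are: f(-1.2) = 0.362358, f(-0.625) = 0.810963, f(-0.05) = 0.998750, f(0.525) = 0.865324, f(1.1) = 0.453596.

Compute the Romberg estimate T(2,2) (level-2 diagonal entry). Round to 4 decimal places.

1.8231

T(0,0) (trapezoid, 1 panel, h=2.3000): 0.938347
T(1,0) (trapezoid, 2 panels, h=1.1500): 1.617736
T(2,0) (trapezoid, 4 panels, h=0.5750): 1.772733
T(1,1) = 1.617736 + (1.617736 − 0.938347)/3 = 1.844199
T(2,1) = 1.772733 + (1.772733 − 1.617736)/3 = 1.824399
T(2,2) = 1.824399 + (1.824399 − 1.844199)/15 = 1.823079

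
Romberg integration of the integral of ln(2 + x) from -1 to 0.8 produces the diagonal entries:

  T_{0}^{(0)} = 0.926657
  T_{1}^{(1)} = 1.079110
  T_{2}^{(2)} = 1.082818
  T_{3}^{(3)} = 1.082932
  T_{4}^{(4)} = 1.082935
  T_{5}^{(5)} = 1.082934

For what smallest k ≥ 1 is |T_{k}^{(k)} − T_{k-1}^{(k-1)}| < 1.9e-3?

|T_{1}^{(1)} − T_{0}^{(0)}| = 0.152453 ≥ 1.9e-3
|T_{2}^{(2)} − T_{1}^{(1)}| = 0.003708 ≥ 1.9e-3
|T_{3}^{(3)} − T_{2}^{(2)}| = 0.000114 < 1.9e-3

k = 3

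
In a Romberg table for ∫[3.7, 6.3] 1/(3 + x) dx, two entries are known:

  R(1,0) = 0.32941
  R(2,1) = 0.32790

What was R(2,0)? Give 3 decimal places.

From R(2,1) = (4·R(2,0) − R(1,0))/3, solve for R(2,0):
4·R(2,0) = 3·0.32790 + 0.32941 = 1.31311
R(2,0) = 0.32828

0.328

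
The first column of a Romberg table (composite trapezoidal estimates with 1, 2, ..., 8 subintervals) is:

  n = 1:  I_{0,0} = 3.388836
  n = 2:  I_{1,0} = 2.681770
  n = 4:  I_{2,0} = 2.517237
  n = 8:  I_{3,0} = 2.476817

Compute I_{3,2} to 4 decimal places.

I_{2,1} = (4·2.517237 − 2.681770) / 3 = 2.462393
I_{3,1} = (4·2.476817 − 2.517237) / 3 = 2.463344
I_{3,2} = 2.463344 + (2.463344 − 2.462393)/15 = 2.463407

2.4634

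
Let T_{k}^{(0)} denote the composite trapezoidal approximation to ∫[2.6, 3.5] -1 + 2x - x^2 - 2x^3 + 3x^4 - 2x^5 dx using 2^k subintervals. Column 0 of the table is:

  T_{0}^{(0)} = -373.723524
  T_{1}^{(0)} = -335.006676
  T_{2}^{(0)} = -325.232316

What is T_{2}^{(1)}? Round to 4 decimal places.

Richardson extrapolation on the trapezoidal column (denominator 4−1=3):
T_{2}^{(1)} = -325.232316 + (-325.232316 − (-335.006676))/3 = -321.974196

-321.9742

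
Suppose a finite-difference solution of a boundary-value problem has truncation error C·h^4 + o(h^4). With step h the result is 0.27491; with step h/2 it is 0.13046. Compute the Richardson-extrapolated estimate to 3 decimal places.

0.121

Extrapolated value = (16·A(h/2) − A(h)) / (16 − 1)
= (16·0.13046 − 0.27491) / 15
= 1.81245 / 15 = 0.12083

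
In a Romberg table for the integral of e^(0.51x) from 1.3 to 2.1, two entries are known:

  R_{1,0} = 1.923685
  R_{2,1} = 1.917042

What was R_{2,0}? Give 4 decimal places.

From R_{2,1} = (4·R_{2,0} − R_{1,0})/3, solve for R_{2,0}:
4·R_{2,0} = 3·1.917042 + 1.923685 = 7.674811
R_{2,0} = 1.918703

1.9187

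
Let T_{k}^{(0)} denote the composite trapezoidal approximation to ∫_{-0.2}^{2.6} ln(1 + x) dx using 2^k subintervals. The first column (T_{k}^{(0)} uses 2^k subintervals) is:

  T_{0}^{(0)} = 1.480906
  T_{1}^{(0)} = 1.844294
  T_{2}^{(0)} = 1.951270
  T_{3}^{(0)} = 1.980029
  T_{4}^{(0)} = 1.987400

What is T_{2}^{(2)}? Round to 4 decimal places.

T_{1}^{(1)} = (4·1.844294 − 1.480906) / 3 = 1.965423
T_{2}^{(1)} = 1.951270 + (1.951270 − 1.844294)/3 = 1.986929
T_{2}^{(2)} = (16·1.986929 − 1.965423) / 15 = 1.988363
(Column j=1 coincides with Simpson's rule on the same nodes.)

1.9884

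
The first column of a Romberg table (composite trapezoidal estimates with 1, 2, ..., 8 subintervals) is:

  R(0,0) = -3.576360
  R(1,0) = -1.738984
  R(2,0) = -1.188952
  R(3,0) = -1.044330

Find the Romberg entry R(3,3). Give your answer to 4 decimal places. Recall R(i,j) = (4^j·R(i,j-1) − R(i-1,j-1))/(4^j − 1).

-0.9955

Richardson extrapolation on the trapezoidal column (denominator 4−1=3):
R(1,1) = -1.738984 + (-1.738984 − (-3.576360))/3 = -1.126525
R(2,1) = -1.188952 + (-1.188952 − (-1.738984))/3 = -1.005608
R(3,1) = -1.044330 + (-1.044330 − (-1.188952))/3 = -0.996123
R(2,2) = (16·(-1.005608) − (-1.126525)) / 15 = -0.997547
R(3,2) = -0.996123 + (-0.996123 − (-1.005608))/15 = -0.995491
R(3,3) = (64·(-0.995491) − (-0.997547)) / 63 = -0.995458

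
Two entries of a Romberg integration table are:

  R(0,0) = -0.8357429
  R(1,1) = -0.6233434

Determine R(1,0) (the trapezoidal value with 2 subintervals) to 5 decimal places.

From R(1,1) = (4·R(1,0) − R(0,0))/3, solve for R(1,0):
4·R(1,0) = 3·(-0.6233434) + (-0.8357429) = -2.7057731
R(1,0) = -0.6764433

-0.67644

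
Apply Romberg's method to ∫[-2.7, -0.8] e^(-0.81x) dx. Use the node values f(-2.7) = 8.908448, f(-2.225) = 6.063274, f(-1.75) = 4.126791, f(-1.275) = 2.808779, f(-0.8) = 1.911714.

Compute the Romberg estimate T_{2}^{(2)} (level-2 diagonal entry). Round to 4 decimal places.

8.6380

T_{0}^{(0)} (trapezoid, 1 panel, h=1.9000): 10.279154
T_{1}^{(0)} (trapezoid, 2 panels, h=0.9500): 9.060028
T_{2}^{(0)} (trapezoid, 4 panels, h=0.4750): 8.744239
T_{1}^{(1)} = 9.060028 + (9.060028 − 10.279154)/3 = 8.653653
T_{2}^{(1)} = 8.744239 + (8.744239 − 9.060028)/3 = 8.638976
T_{2}^{(2)} = 8.638976 + (8.638976 − 8.653653)/15 = 8.637998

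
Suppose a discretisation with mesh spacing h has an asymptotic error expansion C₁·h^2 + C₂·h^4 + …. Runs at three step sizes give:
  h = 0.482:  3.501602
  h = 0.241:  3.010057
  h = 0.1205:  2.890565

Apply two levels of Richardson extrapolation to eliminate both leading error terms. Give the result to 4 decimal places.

2.8510

First eliminate the h^2 term (factor 2^2 = 4):
  B₁ = (4·3.010057 − 3.501602)/3 = 2.846209
  B₂ = (4·2.890565 − 3.010057)/3 = 2.850734
Then eliminate the h^4 term (factor 2^4 = 16):
  (16·2.850734 − 2.846209)/15 = 2.851036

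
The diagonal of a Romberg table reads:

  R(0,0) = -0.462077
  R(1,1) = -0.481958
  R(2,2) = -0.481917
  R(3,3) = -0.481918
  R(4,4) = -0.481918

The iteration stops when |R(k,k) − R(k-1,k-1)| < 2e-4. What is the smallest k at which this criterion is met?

|R(1,1) − R(0,0)| = 0.019881 ≥ 2e-4
|R(2,2) − R(1,1)| = 0.000041 < 2e-4

k = 2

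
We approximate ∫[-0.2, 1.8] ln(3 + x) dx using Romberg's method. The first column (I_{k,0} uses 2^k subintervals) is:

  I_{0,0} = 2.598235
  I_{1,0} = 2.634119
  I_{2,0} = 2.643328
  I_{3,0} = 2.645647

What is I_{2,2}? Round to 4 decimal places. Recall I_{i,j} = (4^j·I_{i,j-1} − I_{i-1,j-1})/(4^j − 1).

2.6464

Richardson extrapolation on the trapezoidal column (denominator 4−1=3):
I_{1,1} = (4·2.634119 − 2.598235) / 3 = 2.646080
I_{2,1} = 2.643328 + (2.643328 − 2.634119)/3 = 2.646398
I_{2,2} = (16·2.646398 − 2.646080) / 15 = 2.646419
(Column j=1 coincides with Simpson's rule on the same nodes.)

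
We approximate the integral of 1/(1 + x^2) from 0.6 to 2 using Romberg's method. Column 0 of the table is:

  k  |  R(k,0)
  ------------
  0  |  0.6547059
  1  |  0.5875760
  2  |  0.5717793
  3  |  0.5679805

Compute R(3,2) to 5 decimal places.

R(2,1) = 0.5717793 + (0.5717793 − 0.5875760)/3 = 0.5665137
R(3,1) = 0.5679805 + (0.5679805 − 0.5717793)/3 = 0.5667142
R(3,2) = 0.5667142 + (0.5667142 − 0.5665137)/15 = 0.5667276

0.56673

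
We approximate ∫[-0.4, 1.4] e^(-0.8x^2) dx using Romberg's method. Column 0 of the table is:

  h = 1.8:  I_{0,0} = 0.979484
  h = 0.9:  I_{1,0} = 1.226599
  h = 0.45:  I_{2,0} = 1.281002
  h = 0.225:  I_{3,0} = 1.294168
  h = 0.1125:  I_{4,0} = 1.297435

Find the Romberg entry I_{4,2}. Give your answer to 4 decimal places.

I_{3,1} = 1.294168 + (1.294168 − 1.281002)/3 = 1.298557
I_{4,1} = 1.297435 + (1.297435 − 1.294168)/3 = 1.298524
I_{4,2} = 1.298524 + (1.298524 − 1.298557)/15 = 1.298522
(Column j=1 coincides with Simpson's rule on the same nodes.)

1.2985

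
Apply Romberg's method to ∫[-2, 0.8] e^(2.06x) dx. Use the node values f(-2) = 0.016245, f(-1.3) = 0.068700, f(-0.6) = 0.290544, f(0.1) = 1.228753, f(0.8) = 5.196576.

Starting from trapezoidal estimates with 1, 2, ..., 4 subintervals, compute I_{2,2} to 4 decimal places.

I_{0,0} (trapezoid, 1 panel, h=2.8000): 7.297949
I_{1,0} (trapezoid, 2 panels, h=1.4000): 4.055736
I_{2,0} (trapezoid, 4 panels, h=0.7000): 2.936085
I_{1,1} = 4.055736 + (4.055736 − 7.297949)/3 = 2.974998
I_{2,1} = 2.936085 + (2.936085 − 4.055736)/3 = 2.562868
I_{2,2} = 2.562868 + (2.562868 − 2.974998)/15 = 2.535393

2.5354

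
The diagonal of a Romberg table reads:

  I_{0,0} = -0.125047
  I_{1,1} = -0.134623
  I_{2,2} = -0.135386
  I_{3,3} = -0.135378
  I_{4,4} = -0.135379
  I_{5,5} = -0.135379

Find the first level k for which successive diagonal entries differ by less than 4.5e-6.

|I_{1,1} − I_{0,0}| = 0.009576 ≥ 4.5e-6
|I_{2,2} − I_{1,1}| = 0.000763 ≥ 4.5e-6
|I_{3,3} − I_{2,2}| = 0.000008 ≥ 4.5e-6
|I_{4,4} − I_{3,3}| = 0.000001 < 4.5e-6

k = 4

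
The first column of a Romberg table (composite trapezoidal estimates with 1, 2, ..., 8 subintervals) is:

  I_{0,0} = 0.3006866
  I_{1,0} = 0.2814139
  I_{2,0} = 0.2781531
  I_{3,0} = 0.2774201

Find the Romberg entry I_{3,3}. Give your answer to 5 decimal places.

0.27718

Richardson extrapolation on the trapezoidal column (denominator 4−1=3):
I_{1,1} = (4·0.2814139 − 0.3006866) / 3 = 0.2749897
I_{2,1} = (4·0.2781531 − 0.2814139) / 3 = 0.2770662
I_{3,1} = (4·0.2774201 − 0.2781531) / 3 = 0.2771758
I_{2,2} = 0.2770662 + (0.2770662 − 0.2749897)/15 = 0.2772046
I_{3,2} = (16·0.2771758 − 0.2770662) / 15 = 0.2771831
I_{3,3} = 0.2771831 + (0.2771831 − 0.2772046)/63 = 0.2771828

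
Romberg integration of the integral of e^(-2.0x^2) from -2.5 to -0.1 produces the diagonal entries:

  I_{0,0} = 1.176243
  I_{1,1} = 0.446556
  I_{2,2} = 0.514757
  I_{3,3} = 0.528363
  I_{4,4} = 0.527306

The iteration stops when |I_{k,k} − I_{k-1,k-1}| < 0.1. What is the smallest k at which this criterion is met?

k = 2

|I_{1,1} − I_{0,0}| = 0.729687 ≥ 0.1
|I_{2,2} − I_{1,1}| = 0.068201 < 0.1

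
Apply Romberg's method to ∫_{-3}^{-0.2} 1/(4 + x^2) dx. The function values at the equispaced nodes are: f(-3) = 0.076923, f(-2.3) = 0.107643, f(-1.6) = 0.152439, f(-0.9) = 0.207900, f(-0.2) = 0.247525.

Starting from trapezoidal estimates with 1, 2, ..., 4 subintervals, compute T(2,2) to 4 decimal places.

0.4417

T(0,0) (trapezoid, 1 panel, h=2.8000): 0.454227
T(1,0) (trapezoid, 2 panels, h=1.4000): 0.440528
T(2,0) (trapezoid, 4 panels, h=0.7000): 0.441144
T(1,1) = 0.440528 + (0.440528 − 0.454227)/3 = 0.435962
T(2,1) = 0.441144 + (0.441144 − 0.440528)/3 = 0.441349
T(2,2) = 0.441349 + (0.441349 − 0.435962)/15 = 0.441708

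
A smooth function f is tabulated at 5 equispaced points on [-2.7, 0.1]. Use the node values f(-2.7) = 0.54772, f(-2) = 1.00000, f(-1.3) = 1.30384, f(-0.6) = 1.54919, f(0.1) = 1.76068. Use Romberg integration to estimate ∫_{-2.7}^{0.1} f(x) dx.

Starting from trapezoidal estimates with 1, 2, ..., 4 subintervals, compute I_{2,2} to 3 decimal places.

3.527

I_{0,0} (trapezoid, 1 panel, h=2.8000): 3.23176
I_{1,0} (trapezoid, 2 panels, h=1.4000): 3.44126
I_{2,0} (trapezoid, 4 panels, h=0.7000): 3.50506
I_{1,1} = 3.44126 + (3.44126 − 3.23176)/3 = 3.51109
I_{2,1} = 3.50506 + (3.50506 − 3.44126)/3 = 3.52633
I_{2,2} = 3.52633 + (3.52633 − 3.51109)/15 = 3.52735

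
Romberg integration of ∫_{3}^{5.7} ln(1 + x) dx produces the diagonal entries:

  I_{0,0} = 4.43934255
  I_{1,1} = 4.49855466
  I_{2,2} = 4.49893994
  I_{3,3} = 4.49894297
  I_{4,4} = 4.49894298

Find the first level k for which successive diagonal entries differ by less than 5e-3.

k = 2

|I_{1,1} − I_{0,0}| = 0.05921211 ≥ 5e-3
|I_{2,2} − I_{1,1}| = 0.00038528 < 5e-3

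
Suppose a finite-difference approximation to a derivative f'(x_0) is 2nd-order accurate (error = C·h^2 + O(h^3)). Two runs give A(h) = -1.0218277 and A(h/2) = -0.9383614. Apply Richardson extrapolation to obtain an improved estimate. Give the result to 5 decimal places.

The leading error scales as h^2; refining by a factor of 2 reduces it by 2^2 = 4.
Extrapolated value = (4·A(h/2) − A(h)) / (4 − 1)
= (4·(-0.9383614) − (-1.0218277)) / 3
= -2.7316179 / 3 = -0.9105393

-0.91054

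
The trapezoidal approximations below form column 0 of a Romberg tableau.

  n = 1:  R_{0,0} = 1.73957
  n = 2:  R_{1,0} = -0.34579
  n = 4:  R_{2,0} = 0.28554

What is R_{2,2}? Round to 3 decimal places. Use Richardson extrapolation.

R_{1,1} = -0.34579 + (-0.34579 − 1.73957)/3 = -1.04091
R_{2,1} = (4·0.28554 − (-0.34579)) / 3 = 0.49598
R_{2,2} = 0.49598 + (0.49598 − (-1.04091))/15 = 0.59844
(Column j=1 coincides with Simpson's rule on the same nodes.)

0.598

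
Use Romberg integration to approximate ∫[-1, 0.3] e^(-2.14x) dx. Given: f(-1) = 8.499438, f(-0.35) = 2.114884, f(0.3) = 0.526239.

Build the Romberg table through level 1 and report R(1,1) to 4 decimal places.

R(0,0) (trapezoid, 1 panel, h=1.3000): 5.866690
R(1,0) (trapezoid, 2 panels, h=0.6500): 4.308020
R(1,1) = 4.308020 + (4.308020 − 5.866690)/3 = 3.788463

3.7885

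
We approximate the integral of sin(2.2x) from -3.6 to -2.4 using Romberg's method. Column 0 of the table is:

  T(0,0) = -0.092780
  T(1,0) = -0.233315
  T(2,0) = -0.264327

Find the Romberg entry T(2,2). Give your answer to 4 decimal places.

-0.2743

T(1,1) = -0.233315 + (-0.233315 − (-0.092780))/3 = -0.280160
T(2,1) = -0.264327 + (-0.264327 − (-0.233315))/3 = -0.274664
T(2,2) = -0.274664 + (-0.274664 − (-0.280160))/15 = -0.274298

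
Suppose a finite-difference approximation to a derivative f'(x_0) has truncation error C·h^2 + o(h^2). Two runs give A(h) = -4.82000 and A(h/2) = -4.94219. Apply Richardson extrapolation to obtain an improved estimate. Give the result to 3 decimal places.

Extrapolated value = (4·A(h/2) − A(h)) / (4 − 1)
= (4·(-4.94219) − (-4.82000)) / 3
= -14.94876 / 3 = -4.98292

-4.983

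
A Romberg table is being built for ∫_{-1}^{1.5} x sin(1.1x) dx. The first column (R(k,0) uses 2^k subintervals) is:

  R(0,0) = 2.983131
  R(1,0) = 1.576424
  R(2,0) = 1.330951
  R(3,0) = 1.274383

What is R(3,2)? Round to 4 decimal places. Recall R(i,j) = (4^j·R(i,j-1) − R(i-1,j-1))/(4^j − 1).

1.2560

R(2,1) = 1.330951 + (1.330951 − 1.576424)/3 = 1.249127
R(3,1) = (4·1.274383 − 1.330951) / 3 = 1.255527
R(3,2) = (16·1.255527 − 1.249127) / 15 = 1.255954
(Column j=1 coincides with Simpson's rule on the same nodes.)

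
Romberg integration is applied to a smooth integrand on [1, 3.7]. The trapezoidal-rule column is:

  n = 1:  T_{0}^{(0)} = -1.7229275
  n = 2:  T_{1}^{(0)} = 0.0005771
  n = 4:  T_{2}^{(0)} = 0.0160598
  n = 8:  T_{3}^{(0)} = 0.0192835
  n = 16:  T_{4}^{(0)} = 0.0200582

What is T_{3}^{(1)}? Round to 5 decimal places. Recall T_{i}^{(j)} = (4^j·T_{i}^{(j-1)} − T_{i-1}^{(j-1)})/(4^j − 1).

T_{3}^{(1)} = 0.0192835 + (0.0192835 − 0.0160598)/3 = 0.0203581
(Column j=1 coincides with Simpson's rule on the same nodes.)

0.02036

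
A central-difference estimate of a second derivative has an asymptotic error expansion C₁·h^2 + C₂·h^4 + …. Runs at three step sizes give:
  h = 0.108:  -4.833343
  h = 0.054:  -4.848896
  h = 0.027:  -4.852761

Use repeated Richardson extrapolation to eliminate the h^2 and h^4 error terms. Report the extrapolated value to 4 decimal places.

First eliminate the h^2 term (factor 2^2 = 4):
  B₁ = (4·(-4.848896) − (-4.833343))/3 = -4.854080
  B₂ = (4·(-4.852761) − (-4.848896))/3 = -4.854049
Then eliminate the h^4 term (factor 2^4 = 16):
  (16·(-4.854049) − (-4.854080))/15 = -4.854047

-4.8540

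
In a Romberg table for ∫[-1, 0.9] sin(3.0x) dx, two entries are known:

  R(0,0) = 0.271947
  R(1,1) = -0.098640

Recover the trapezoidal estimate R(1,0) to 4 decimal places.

From R(1,1) = (4·R(1,0) − R(0,0))/3, solve for R(1,0):
4·R(1,0) = 3·(-0.098640) + 0.271947 = -0.023973
R(1,0) = -0.005993

-0.0060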